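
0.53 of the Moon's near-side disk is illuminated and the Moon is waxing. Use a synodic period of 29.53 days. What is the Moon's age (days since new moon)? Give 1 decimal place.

Invert f = (1 − cos θ)/2 to get cos θ = 1 − 2(0.53) = -0.060, hence θ₀ = arccos -0.060 = 93.4°.
Waxing ⇒ before full, so θ = 93.4°.
Age = 29.53 × 93.4°/360° ≈ 7.66 days.

7.7 days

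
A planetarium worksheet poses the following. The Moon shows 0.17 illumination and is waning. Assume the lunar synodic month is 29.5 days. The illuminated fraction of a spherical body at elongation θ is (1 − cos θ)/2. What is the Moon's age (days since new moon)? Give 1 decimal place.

25.5 days

From f = (1 − cos θ)/2: cos θ = 1 − 2×0.17 = 0.660; arccos → 48.7°.
Waning ⇒ past full, so θ = 360° − 48.7° = 311.3°.
That fraction of the synodic month is 311.3/360 × 29.5 d ≈ 25.51 d.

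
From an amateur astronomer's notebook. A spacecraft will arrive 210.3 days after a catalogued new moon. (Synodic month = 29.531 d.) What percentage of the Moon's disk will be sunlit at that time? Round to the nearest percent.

14%

210.3 d spans 7 complete synodic months (7 × 29.531 = 206.72 d) plus 3.58 d.
Elongation θ = 360° × 3.58/29.531 ≈ 43.7°.
With cos θ = 0.723, the lit fraction is (1 − 0.723)/2 ≈ 0.138, so 14%.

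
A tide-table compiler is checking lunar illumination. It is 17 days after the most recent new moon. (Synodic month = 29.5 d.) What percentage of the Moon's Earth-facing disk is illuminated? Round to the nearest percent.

The Moon has covered 17/29.5 of its cycle, so θ ≈ 360° × 17/29.5 = 207.5°.
With cos θ = (-0.887), the lit fraction is (1 − (-0.887))/2 ≈ 0.944, so 94%.

94%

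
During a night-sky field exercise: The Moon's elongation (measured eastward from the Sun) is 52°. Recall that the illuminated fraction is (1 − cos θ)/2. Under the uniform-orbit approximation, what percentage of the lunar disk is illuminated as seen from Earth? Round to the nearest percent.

19%

Half-versine of 52°: (1 − 0.616)/2 = 0.192, i.e. 19%.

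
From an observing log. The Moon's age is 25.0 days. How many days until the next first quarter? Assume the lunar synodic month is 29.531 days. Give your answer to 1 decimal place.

First quarter occurs at elongation 90°, i.e. at age 29.531 × 90/360 = 7.383 d.
Already past this cycle's first quarter; the next is at 7.383 + 29.531 = 36.914 d, so 36.914 − 25.0 = 11.914 days.

11.9 days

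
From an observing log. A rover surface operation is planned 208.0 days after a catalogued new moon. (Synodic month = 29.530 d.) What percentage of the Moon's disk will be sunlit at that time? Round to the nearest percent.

208.0 d spans 7 complete synodic months (7 × 29.530 = 206.71 d) plus 1.29 d.
Phase angle: θ = 360°·(1.29 d)/(29.530 d) = 15.7°.
Illuminated fraction = (1 − cos 15.7°)/2 = (1 − 0.963)/2 ≈ 0.019, so 2%.

2%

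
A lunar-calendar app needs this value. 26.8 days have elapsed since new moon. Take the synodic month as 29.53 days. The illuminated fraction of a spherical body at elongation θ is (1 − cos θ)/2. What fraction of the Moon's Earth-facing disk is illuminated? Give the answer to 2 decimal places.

0.08

Elongation θ = 360° × 26.8/29.53 ≈ 326.7°.
cos 326.7° = 0.836, so f = (1 − 0.836)/2 = 0.082.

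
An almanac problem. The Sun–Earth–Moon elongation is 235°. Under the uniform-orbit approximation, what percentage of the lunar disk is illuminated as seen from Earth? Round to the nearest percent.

79%

f = (1 − cos 235°)/2 = (1 − (-0.574))/2 ≈ 0.787, i.e. 79%.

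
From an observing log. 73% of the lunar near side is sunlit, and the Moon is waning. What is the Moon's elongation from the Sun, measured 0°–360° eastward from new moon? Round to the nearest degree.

From f = (1 − cos θ)/2: cos θ = 1 − 2×0.73 = -0.460; arccos → 117.4°.
Since the Moon is past full (waning), take the reflex angle: θ = 360° − 117.4° = 242.6°.

243°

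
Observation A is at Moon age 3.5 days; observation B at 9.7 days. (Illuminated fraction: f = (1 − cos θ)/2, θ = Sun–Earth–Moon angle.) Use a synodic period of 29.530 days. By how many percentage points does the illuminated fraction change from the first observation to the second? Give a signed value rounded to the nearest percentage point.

+60 pp

First observation: θ = 360°·3.5/29.530 = 42.7°, so f = 0.132.
Second observation: θ = 118.3°, f = 0.737.
Δf = 0.737 − 0.132 = +0.604, i.e. +60 pp.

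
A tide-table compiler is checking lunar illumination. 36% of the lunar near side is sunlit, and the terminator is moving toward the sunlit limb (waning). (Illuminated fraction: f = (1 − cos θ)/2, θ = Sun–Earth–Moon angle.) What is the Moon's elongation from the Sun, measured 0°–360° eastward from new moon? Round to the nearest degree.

From f = (1 − cos θ)/2: cos θ = 1 − 2×0.36 = 0.280; arccos → 73.7°.
Since the Moon is past full (waning), take the reflex angle: θ = 360° − 73.7° = 286.3°.

286°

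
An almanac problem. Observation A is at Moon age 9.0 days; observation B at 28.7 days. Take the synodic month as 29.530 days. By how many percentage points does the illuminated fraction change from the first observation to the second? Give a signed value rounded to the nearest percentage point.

θ₁ = 360° × 9.0/29.530 = 109.7°, f₁ = (1 − cos θ₁)/2 = 0.669.
θ₂ = 360° × 28.7/29.530 = 349.9°, f₂ = (1 − cos θ₂)/2 = 0.008.
Change = f₂ − f₁ = -0.661 → -66 percentage points.

-66 percentage points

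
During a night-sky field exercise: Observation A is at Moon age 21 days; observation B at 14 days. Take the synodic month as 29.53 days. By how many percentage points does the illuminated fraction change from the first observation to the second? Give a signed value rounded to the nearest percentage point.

First observation: θ = 360°·21/29.53 = 256.0°, so f = 0.621.
Second observation: θ = 170.7°, f = 0.993.
Δf = 0.993 − 0.621 = +0.373, i.e. +37 pp.

+37 pp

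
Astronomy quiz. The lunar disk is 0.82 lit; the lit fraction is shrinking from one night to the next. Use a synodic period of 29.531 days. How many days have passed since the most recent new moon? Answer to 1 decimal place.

18.9 days

Invert f = (1 − cos θ)/2 to get cos θ = 1 − 2(0.82) = -0.640, hence θ₀ = arccos -0.640 = 129.8°.
Since the Moon is past full (waning), take the reflex angle: θ = 360° − 129.8° = 230.2°.
At 360°/29.531 d per day, 230.2° corresponds to 18.88 days.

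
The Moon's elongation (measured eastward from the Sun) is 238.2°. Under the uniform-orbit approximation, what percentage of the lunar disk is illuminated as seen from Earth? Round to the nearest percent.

cos 238.2° = (-0.527), so f = (1 − (-0.527))/2 = 0.763, i.e. 76%.

76%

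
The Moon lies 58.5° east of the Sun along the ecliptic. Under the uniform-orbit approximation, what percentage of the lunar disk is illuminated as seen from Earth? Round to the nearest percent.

cos 58.5° = 0.522, so f = (1 − 0.522)/2 = 0.239, i.e. 24%.

24%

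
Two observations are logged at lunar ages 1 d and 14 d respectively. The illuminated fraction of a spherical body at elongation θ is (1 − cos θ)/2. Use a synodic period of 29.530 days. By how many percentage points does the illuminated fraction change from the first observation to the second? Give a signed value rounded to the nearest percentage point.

+98 percentage points

θ₁ = 360° × 1/29.530 = 12.2°, f₁ = (1 − cos θ₁)/2 = 0.011.
θ₂ = 360° × 14/29.530 = 170.7°, f₂ = (1 − cos θ₂)/2 = 0.993.
Change = f₂ − f₁ = +0.982 → +98 percentage points.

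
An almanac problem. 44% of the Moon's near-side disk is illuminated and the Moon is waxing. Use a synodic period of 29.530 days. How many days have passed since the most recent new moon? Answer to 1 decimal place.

6.8 days

Invert f = (1 − cos θ)/2 to get cos θ = 1 − 2(0.44) = 0.120, hence θ₀ = arccos 0.120 = 83.1°.
The Moon is waxing (0°–180°), so θ = 83.1° directly.
Age = 29.530 × 83.1°/360° ≈ 6.82 days.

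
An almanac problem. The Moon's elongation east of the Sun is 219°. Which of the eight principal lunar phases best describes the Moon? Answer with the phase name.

The waning gibbous sector spans roughly 202°–248°; 219° falls inside it.

waning gibbous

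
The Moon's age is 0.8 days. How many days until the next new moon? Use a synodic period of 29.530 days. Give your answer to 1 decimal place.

The next new moon completes the synodic month: 29.530 − 0.8 = 28.730 days.

28.7 days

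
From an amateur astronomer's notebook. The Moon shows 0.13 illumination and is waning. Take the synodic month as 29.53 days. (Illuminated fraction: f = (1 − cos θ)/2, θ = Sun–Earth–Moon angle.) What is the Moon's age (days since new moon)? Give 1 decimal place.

26.1 days

cos θ = 1 − 2f = 0.740, giving a principal value of 42.3°.
A waning Moon lies in 180°–360°, so θ = 360° − 42.3° = 317.7°.
That fraction of the synodic month is 317.7/360 × 29.53 d ≈ 26.06 d.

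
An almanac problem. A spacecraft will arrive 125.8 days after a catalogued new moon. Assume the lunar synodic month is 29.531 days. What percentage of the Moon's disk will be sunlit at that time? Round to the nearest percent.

125.8 d spans 4 complete synodic months (4 × 29.531 = 118.12 d) plus 7.68 d.
Elongation θ = 360° × 7.68/29.531 ≈ 93.6°.
Illuminated fraction = (1 − cos 93.6°)/2 = (1 − (-0.062))/2 ≈ 0.531, so 53%.

53%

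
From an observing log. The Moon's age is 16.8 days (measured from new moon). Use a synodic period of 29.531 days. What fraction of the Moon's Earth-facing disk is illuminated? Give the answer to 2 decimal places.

Phase angle: θ = 360°·(16.8 d)/(29.531 d) = 204.8°.
cos 204.8° = (-0.908), so f = (1 − (-0.908))/2 = 0.954.

0.95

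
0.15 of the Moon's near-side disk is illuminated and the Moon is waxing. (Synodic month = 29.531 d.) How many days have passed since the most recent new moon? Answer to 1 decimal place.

From f = (1 − cos θ)/2: cos θ = 1 − 2×0.15 = 0.700; arccos → 45.6°.
The Moon is waxing (0°–180°), so θ = 45.6° directly.
Age = 29.531 × 45.6°/360° ≈ 3.74 days.

3.7 days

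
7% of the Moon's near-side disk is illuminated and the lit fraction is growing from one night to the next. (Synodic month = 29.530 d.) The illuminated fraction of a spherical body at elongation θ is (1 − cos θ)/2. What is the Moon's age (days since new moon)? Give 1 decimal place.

cos θ = 1 − 2f = 0.860, giving a principal value of 30.7°.
The Moon is waxing (0°–180°), so θ = 30.7° directly.
That fraction of the synodic month is 30.7/360 × 29.530 d ≈ 2.52 d.

2.5 days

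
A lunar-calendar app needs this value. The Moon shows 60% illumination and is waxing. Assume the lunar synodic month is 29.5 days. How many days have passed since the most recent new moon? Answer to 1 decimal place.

Invert f = (1 − cos θ)/2 to get cos θ = 1 − 2(0.60) = -0.200, hence θ₀ = arccos -0.200 = 101.5°.
Waxing ⇒ before full, so θ = 101.5°.
At 360°/29.5 d per day, 101.5° corresponds to 8.32 days.

8.3 days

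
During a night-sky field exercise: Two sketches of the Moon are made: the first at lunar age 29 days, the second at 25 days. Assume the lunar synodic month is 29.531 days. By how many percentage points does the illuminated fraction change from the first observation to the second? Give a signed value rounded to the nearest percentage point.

+21 percentage points

θ₁ = 360° × 29/29.531 = 353.5°, f₁ = (1 − cos θ₁)/2 = 0.003.
θ₂ = 360° × 25/29.531 = 304.8°, f₂ = (1 − cos θ₂)/2 = 0.215.
Change = f₂ − f₁ = +0.212 → +21 percentage points.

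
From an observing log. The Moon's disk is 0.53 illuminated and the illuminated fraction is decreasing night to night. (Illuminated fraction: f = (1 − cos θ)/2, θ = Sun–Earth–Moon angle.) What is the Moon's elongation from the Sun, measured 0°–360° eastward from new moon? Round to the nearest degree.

267°

Invert f = (1 − cos θ)/2 to get cos θ = 1 − 2(0.53) = -0.060, hence θ₀ = arccos -0.060 = 93.4°.
A waning Moon lies in 180°–360°, so θ = 360° − 93.4° = 266.6°.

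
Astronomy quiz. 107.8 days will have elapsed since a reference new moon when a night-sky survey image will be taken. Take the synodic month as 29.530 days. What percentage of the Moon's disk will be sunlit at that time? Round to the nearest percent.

79%

Reduce mod P: 107.8 − 3×29.530 = 19.21 d into the current lunation.
Phase angle: θ = 360°·(19.21 d)/(29.530 d) = 234.2°.
With cos θ = (-0.585), the lit fraction is (1 − (-0.585))/2 ≈ 0.793, so 79%.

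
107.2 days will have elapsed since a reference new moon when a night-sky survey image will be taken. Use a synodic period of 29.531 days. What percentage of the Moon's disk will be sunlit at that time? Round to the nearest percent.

84%

107.2/29.531 = 3.630 lunations, so 3 complete cycles and 18.61 d into the next.
The Moon has covered 18.61/29.531 of its cycle, so θ ≈ 360° × 18.61/29.531 = 226.8°.
cos 226.8° = (-0.684), so f = (1 − (-0.684))/2 = 0.842, so 84%.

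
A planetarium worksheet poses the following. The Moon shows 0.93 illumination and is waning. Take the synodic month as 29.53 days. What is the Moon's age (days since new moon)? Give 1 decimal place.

From f = (1 − cos θ)/2: cos θ = 1 − 2×0.93 = -0.860; arccos → 149.3°.
Waning ⇒ past full, so θ = 360° − 149.3° = 210.7°.
That fraction of the synodic month is 210.7/360 × 29.53 d ≈ 17.28 d.

17.3 days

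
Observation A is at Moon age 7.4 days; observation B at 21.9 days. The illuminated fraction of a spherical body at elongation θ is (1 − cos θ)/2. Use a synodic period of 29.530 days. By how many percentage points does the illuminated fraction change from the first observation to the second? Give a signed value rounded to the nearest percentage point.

+2 pp

θ₁ = 360° × 7.4/29.530 = 90.2°, f₁ = (1 − cos θ₁)/2 = 0.502.
θ₂ = 360° × 21.9/29.530 = 267.0°, f₂ = (1 − cos θ₂)/2 = 0.526.
Change = f₂ − f₁ = +0.024 → +2 percentage points.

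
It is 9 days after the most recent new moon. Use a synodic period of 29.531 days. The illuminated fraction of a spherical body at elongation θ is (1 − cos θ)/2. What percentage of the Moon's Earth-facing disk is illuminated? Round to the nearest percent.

67%

Elongation θ = 360° × 9/29.531 ≈ 109.7°.
With cos θ = (-0.337), the lit fraction is (1 − (-0.337))/2 ≈ 0.669, so 67%.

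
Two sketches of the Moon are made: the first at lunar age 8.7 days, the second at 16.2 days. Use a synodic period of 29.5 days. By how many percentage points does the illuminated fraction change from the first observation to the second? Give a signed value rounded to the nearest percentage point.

First observation: θ = 360°·8.7/29.5 = 106.2°, so f = 0.639.
Second observation: θ = 197.7°, f = 0.976.
Δf = 0.976 − 0.639 = +0.337, i.e. +34 pp.

+34 percentage points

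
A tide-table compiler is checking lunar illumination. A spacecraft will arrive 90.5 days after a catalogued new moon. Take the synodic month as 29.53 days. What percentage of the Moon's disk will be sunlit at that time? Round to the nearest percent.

4%

90.5/29.53 = 3.065 lunations, so 3 complete cycles and 1.91 d into the next.
The Moon has covered 1.91/29.53 of its cycle, so θ ≈ 360° × 1.91/29.53 = 23.3°.
cos 23.3° = 0.919, so f = (1 − 0.919)/2 = 0.041, so 4%.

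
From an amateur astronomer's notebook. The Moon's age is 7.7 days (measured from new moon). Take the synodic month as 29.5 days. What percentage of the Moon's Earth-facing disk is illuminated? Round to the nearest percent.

53%

The Moon has covered 7.7/29.5 of its cycle, so θ ≈ 360° × 7.7/29.5 = 94.0°.
With cos θ = (-0.069), the lit fraction is (1 − (-0.069))/2 ≈ 0.535, so 53%.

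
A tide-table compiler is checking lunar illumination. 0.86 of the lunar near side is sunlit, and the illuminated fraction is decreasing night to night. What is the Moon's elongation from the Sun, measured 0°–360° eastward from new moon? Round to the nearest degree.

224°

cos θ = 1 − 2f = -0.720, giving a principal value of 136.1°.
Since the Moon is past full (waning), take the reflex angle: θ = 360° − 136.1° = 223.9°.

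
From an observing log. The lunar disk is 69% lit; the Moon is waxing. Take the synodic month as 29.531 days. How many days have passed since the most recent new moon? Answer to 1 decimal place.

Invert f = (1 − cos θ)/2 to get cos θ = 1 − 2(0.69) = -0.380, hence θ₀ = arccos -0.380 = 112.3°.
The Moon is waxing (0°–180°), so θ = 112.3° directly.
Age = 29.531 × 112.3°/360° ≈ 9.21 days.

9.2 days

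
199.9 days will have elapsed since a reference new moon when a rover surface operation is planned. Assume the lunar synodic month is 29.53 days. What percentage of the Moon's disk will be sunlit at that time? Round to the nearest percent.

199.9 d spans 6 complete synodic months (6 × 29.53 = 177.18 d) plus 22.72 d.
Phase angle: θ = 360°·(22.72 d)/(29.53 d) = 277.0°.
With cos θ = 0.122, the lit fraction is (1 − 0.122)/2 ≈ 0.439, so 44%.

44%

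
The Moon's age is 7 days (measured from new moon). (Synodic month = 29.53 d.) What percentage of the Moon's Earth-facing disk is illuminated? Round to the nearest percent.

46%

The Moon has covered 7/29.53 of its cycle, so θ ≈ 360° × 7/29.53 = 85.3°.
Illuminated fraction = (1 − cos 85.3°)/2 = (1 − 0.081)/2 ≈ 0.459, so 46%.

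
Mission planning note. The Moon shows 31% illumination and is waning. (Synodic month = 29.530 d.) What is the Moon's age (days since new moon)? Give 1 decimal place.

24.0 days

cos θ = 1 − 2f = 0.380, giving a principal value of 67.7°.
Waning ⇒ past full, so θ = 360° − 67.7° = 292.3°.
Age = 29.530 × 292.3°/360° ≈ 23.98 days.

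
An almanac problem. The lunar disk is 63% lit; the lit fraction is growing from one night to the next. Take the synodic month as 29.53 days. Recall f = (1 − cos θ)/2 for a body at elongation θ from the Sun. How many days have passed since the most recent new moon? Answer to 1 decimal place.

From f = (1 − cos θ)/2: cos θ = 1 − 2×0.63 = -0.260; arccos → 105.1°.
The Moon is waxing (0°–180°), so θ = 105.1° directly.
Age = 29.53 × 105.1°/360° ≈ 8.62 days.

8.6 days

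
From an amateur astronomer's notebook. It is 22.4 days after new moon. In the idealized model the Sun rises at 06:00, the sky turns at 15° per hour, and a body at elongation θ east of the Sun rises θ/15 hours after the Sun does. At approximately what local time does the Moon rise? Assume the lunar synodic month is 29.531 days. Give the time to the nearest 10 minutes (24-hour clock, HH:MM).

00:10

Elongation θ = 360° × 22.4/29.531 ≈ 273.1°.
Delay after the Sun = 273.1° / (15°/h) ≈ 18.20 h.
06:00 + 18.205 h ≈ 00:12 → 00:10 to the nearest ten minutes.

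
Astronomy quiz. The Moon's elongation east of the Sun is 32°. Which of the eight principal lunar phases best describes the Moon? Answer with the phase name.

waxing crescent

The waxing crescent sector spans roughly 22°–68°; 32° falls inside it.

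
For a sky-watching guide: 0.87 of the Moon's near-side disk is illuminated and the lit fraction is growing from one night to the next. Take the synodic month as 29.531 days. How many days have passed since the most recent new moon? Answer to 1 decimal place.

11.3 days

cos θ = 1 − 2f = -0.740, giving a principal value of 137.7°.
Waxing ⇒ before full, so θ = 137.7°.
Age = 29.531 × 137.7°/360° ≈ 11.30 days.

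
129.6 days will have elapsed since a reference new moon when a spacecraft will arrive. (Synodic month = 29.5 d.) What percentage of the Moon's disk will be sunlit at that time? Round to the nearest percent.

Reduce mod P: 129.6 − 4×29.5 = 11.60 d into the current lunation.
Elongation θ = 360° × 11.60/29.5 ≈ 141.6°.
Illuminated fraction = (1 − cos 141.6°)/2 = (1 − (-0.783))/2 ≈ 0.892, so 89%.

89%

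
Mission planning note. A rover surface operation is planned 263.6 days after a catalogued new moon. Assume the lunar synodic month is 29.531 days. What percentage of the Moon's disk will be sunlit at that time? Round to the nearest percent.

5%

Reduce mod P: 263.6 − 8×29.531 = 27.35 d into the current lunation.
Elongation θ = 360° × 27.35/29.531 ≈ 333.4°.
With cos θ = 0.894, the lit fraction is (1 − 0.894)/2 ≈ 0.053, so 5%.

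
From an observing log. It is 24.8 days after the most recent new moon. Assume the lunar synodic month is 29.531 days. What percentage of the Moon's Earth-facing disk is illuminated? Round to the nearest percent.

The Moon has covered 24.8/29.531 of its cycle, so θ ≈ 360° × 24.8/29.531 = 302.3°.
cos 302.3° = 0.535, so f = (1 − 0.535)/2 = 0.233, so 23%.

23%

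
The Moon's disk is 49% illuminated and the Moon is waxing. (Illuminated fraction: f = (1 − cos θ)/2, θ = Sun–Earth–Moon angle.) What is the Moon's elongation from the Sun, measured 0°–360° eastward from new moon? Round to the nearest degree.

Invert f = (1 − cos θ)/2 to get cos θ = 1 − 2(0.49) = 0.020, hence θ₀ = arccos 0.020 = 88.9°.
Waxing ⇒ before full, so θ = 88.9°.

89°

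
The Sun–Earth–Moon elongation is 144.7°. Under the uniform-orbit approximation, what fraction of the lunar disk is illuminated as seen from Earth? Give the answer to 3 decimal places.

Half-versine of 144.7°: (1 − (-0.816))/2 = 0.908.

0.908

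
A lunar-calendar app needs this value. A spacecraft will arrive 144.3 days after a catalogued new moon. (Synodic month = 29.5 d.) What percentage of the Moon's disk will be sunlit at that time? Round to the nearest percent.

144.3 d spans 4 complete synodic months (4 × 29.5 = 118.00 d) plus 26.30 d.
Elongation θ = 360° × 26.30/29.5 ≈ 320.9°.
Illuminated fraction = (1 − cos 320.9°)/2 = (1 − 0.777)/2 ≈ 0.112, so 11%.

11%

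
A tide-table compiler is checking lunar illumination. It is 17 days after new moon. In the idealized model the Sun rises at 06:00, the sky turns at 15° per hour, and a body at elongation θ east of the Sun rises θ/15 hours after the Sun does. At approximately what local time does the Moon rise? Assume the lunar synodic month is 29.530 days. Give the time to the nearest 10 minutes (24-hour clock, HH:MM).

19:50

Phase angle: θ = 360°·(17 d)/(29.530 d) = 207.2°.
Delay after the Sun = 207.2° / (15°/h) ≈ 13.82 h.
06:00 + 13.816 h ≈ 19:49 → 19:50 to the nearest ten minutes.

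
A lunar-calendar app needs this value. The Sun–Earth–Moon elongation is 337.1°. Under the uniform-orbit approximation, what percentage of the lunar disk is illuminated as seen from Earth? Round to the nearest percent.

f = (1 − cos 337.1°)/2 = (1 − 0.921)/2 ≈ 0.039, i.e. 4%.

4%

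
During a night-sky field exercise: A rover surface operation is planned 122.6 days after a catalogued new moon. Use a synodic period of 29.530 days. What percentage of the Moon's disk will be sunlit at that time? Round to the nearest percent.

21%

Reduce mod P: 122.6 − 4×29.530 = 4.48 d into the current lunation.
The Moon has covered 4.48/29.530 of its cycle, so θ ≈ 360° × 4.48/29.530 = 54.6°.
cos 54.6° = 0.579, so f = (1 − 0.579)/2 = 0.210, so 21%.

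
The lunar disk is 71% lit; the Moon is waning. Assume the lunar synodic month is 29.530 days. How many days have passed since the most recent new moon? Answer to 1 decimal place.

From f = (1 − cos θ)/2: cos θ = 1 − 2×0.71 = -0.420; arccos → 114.8°.
Since the Moon is past full (waning), take the reflex angle: θ = 360° − 114.8° = 245.2°.
Age = 29.530 × 245.2°/360° ≈ 20.11 days.

20.1 days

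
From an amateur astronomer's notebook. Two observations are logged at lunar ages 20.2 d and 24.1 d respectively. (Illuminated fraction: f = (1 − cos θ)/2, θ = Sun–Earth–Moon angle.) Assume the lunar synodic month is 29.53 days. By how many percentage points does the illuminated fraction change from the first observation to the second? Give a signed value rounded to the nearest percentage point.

-40 percentage points

First observation: θ = 360°·20.2/29.53 = 246.3°, so f = 0.701.
Second observation: θ = 293.8°, f = 0.298.
Δf = 0.298 − 0.701 = -0.403, i.e. -40 pp.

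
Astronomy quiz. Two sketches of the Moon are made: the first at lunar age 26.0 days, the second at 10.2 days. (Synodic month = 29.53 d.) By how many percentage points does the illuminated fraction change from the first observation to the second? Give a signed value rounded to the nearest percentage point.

First observation: θ = 360°·26.0/29.53 = 317.0°, so f = 0.135.
Second observation: θ = 124.3°, f = 0.782.
Δf = 0.782 − 0.135 = +0.648, i.e. +65 pp.

+65 pp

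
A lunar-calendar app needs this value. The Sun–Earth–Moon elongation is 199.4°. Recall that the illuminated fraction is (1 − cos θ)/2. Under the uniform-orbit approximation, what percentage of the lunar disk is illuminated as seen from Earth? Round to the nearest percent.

97%

Half-versine of 199.4°: (1 − (-0.943))/2 = 0.972, i.e. 97%.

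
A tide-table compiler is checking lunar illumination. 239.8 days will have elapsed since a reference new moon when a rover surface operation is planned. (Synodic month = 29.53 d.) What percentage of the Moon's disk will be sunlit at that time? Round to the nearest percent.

14%

Reduce mod P: 239.8 − 8×29.53 = 3.56 d into the current lunation.
The Moon has covered 3.56/29.53 of its cycle, so θ ≈ 360° × 3.56/29.53 = 43.4°.
cos 43.4° = 0.727, so f = (1 − 0.727)/2 = 0.137, so 14%.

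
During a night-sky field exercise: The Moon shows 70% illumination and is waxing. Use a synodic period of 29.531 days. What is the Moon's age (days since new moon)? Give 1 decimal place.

From f = (1 − cos θ)/2: cos θ = 1 − 2×0.70 = -0.400; arccos → 113.6°.
Before full moon the principal value applies: θ = 113.6°.
Age = 29.531 × 113.6°/360° ≈ 9.32 days.

9.3 days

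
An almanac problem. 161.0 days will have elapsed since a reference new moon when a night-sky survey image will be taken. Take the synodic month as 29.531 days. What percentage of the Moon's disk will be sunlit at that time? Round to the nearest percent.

98%

161.0/29.531 = 5.452 lunations, so 5 complete cycles and 13.34 d into the next.
Phase angle: θ = 360°·(13.34 d)/(29.531 d) = 162.7°.
With cos θ = (-0.955), the lit fraction is (1 − (-0.955))/2 ≈ 0.977, so 98%.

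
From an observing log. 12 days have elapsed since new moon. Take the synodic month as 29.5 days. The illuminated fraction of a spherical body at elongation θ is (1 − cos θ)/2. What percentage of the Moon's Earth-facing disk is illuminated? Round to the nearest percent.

92%

Elongation θ = 360° × 12/29.5 ≈ 146.4°.
cos 146.4° = (-0.833), so f = (1 − (-0.833))/2 = 0.917, so 92%.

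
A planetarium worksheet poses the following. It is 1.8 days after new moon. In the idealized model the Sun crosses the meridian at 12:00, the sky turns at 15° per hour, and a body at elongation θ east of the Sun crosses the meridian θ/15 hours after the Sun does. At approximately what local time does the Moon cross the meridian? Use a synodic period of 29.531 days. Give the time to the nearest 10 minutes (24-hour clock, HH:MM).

Elongation θ = 360° × 1.8/29.531 ≈ 21.9°.
At 15° of sky rotation per hour, 21.9° corresponds to a 1.46 h lag.
12:00 + 1.463 h ≈ 13:28 → 13:30 to the nearest ten minutes.

13:30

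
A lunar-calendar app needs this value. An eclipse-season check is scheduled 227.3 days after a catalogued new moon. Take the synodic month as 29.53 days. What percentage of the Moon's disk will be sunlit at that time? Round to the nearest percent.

227.3/29.53 = 7.697 lunations, so 7 complete cycles and 20.59 d into the next.
The Moon has covered 20.59/29.53 of its cycle, so θ ≈ 360° × 20.59/29.53 = 251.0°.
cos 251.0° = (-0.325), so f = (1 − (-0.325))/2 = 0.663, so 66%.

66%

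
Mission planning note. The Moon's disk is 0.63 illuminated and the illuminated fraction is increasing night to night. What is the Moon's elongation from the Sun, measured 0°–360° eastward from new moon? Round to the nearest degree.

105°

From f = (1 − cos θ)/2: cos θ = 1 − 2×0.63 = -0.260; arccos → 105.1°.
Waxing ⇒ before full, so θ = 105.1°.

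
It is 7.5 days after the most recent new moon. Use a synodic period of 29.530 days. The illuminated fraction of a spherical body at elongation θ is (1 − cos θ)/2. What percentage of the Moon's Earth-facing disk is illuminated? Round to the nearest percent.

The Moon has covered 7.5/29.530 of its cycle, so θ ≈ 360° × 7.5/29.530 = 91.4°.
With cos θ = (-0.025), the lit fraction is (1 − (-0.025))/2 ≈ 0.512, so 51%.

51%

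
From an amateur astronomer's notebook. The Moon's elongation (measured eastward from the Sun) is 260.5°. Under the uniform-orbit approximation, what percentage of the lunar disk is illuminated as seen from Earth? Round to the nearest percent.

58%

f = (1 − cos 260.5°)/2 = (1 − (-0.165))/2 ≈ 0.583, i.e. 58%.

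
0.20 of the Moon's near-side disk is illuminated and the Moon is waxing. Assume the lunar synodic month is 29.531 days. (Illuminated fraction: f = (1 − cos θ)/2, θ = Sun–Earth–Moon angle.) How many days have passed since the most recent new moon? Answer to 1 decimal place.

From f = (1 − cos θ)/2: cos θ = 1 − 2×0.20 = 0.600; arccos → 53.1°.
The Moon is waxing (0°–180°), so θ = 53.1° directly.
That fraction of the synodic month is 53.1/360 × 29.531 d ≈ 4.36 d.

4.4 days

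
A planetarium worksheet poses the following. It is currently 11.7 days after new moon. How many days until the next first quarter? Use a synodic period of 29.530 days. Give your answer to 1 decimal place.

First quarter occurs at elongation 90°, i.e. at age 29.530 × 90/360 = 7.383 d.
This lunation's first quarter (7.383 d) has passed, so add one period: 36.913 − 11.7 = 25.213 days.

25.2 days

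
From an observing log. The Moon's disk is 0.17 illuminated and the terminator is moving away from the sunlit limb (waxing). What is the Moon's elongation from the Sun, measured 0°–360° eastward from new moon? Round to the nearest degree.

Invert f = (1 − cos θ)/2 to get cos θ = 1 − 2(0.17) = 0.660, hence θ₀ = arccos 0.660 = 48.7°.
Before full moon the principal value applies: θ = 48.7°.

49°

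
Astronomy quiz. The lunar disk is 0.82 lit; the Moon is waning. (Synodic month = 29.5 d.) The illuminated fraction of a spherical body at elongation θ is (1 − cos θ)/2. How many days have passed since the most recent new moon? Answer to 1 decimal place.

18.9 days

Invert f = (1 − cos θ)/2 to get cos θ = 1 − 2(0.82) = -0.640, hence θ₀ = arccos -0.640 = 129.8°.
A waning Moon lies in 180°–360°, so θ = 360° − 129.8° = 230.2°.
At 360°/29.5 d per day, 230.2° corresponds to 18.86 days.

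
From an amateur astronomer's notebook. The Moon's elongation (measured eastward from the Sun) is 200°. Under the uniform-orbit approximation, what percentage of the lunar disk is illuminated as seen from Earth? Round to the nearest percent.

Half-versine of 200°: (1 − (-0.940))/2 = 0.970, i.e. 97%.

97%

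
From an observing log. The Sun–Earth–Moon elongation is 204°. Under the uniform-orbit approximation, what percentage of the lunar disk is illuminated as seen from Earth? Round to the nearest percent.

cos 204° = (-0.914), so f = (1 − (-0.914))/2 = 0.957, i.e. 96%.

96%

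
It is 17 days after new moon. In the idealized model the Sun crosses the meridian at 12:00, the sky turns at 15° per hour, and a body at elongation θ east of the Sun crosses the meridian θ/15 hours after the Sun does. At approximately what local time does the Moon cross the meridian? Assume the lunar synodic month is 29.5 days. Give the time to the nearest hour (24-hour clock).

Elongation θ = 360° × 17/29.5 ≈ 207.5°.
At 15° of sky rotation per hour, 207.5° corresponds to a 13.83 h lag.
12:00 + 13.83 h ≈ 01:50 → 02:00 to the nearest hour.

02:00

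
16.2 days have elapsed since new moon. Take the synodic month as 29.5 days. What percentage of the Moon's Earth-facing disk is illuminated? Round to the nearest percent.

98%

Elongation θ = 360° × 16.2/29.5 ≈ 197.7°.
cos 197.7° = (-0.953), so f = (1 − (-0.953))/2 = 0.976, so 98%.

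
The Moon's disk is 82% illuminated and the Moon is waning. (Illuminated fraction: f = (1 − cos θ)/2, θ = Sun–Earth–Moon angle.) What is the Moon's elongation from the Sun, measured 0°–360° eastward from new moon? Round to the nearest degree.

230°

From f = (1 − cos θ)/2: cos θ = 1 − 2×0.82 = -0.640; arccos → 129.8°.
A waning Moon lies in 180°–360°, so θ = 360° − 129.8° = 230.2°.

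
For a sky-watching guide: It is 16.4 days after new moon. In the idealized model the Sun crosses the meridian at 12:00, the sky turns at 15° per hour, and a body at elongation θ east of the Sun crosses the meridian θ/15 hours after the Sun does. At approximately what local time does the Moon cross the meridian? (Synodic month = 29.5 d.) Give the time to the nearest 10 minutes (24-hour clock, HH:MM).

01:20

The Moon has covered 16.4/29.5 of its cycle, so θ ≈ 360° × 16.4/29.5 = 200.1°.
Delay after the Sun = 200.1° / (15°/h) ≈ 13.34 h.
12:00 + 13.342 h ≈ 01:21 → 01:20 to the nearest ten minutes.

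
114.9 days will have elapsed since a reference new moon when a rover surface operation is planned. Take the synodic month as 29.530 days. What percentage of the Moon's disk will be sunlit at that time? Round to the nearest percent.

Reduce mod P: 114.9 − 3×29.530 = 26.31 d into the current lunation.
Phase angle: θ = 360°·(26.31 d)/(29.530 d) = 320.7°.
cos 320.7° = 0.774, so f = (1 − 0.774)/2 = 0.113, so 11%.

11%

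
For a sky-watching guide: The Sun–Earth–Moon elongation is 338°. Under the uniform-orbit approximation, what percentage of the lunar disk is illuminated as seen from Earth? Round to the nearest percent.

4%

f = (1 − cos 338°)/2 = (1 − 0.927)/2 ≈ 0.036, i.e. 4%.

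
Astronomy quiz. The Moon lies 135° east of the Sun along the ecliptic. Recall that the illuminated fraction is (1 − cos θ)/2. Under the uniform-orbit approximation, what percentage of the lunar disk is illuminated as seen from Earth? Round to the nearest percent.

85%

cos 135° = (-0.707), so f = (1 − (-0.707))/2 = 0.854, i.e. 85%.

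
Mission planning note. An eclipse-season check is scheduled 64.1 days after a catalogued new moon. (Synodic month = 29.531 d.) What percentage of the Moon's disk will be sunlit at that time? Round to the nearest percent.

64.1/29.531 = 2.171 lunations, so 2 complete cycles and 5.04 d into the next.
Elongation θ = 360° × 5.04/29.531 ≈ 61.4°.
Illuminated fraction = (1 − cos 61.4°)/2 = (1 − 0.478)/2 ≈ 0.261, so 26%.

26%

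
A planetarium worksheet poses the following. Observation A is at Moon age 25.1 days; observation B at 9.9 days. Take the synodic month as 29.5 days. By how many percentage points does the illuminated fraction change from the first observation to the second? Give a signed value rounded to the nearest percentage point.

First observation: θ = 360°·25.1/29.5 = 306.3°, so f = 0.204.
Second observation: θ = 120.8°, f = 0.756.
Δf = 0.756 − 0.204 = +0.552, i.e. +55 pp.

+55 pp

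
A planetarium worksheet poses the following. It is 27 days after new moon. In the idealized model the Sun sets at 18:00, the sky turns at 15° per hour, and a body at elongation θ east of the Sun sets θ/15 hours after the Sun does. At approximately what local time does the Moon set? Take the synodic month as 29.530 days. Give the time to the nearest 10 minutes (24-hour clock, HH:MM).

16:00

The Moon has covered 27/29.530 of its cycle, so θ ≈ 360° × 27/29.530 = 329.2°.
Delay after the Sun = 329.2° / (15°/h) ≈ 21.94 h.
18:00 + 21.944 h ≈ 15:57 → 16:00 to the nearest ten minutes.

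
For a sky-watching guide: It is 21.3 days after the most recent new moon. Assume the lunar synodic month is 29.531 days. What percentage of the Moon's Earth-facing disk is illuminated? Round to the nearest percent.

Phase angle: θ = 360°·(21.3 d)/(29.531 d) = 259.7°.
Illuminated fraction = (1 − cos 259.7°)/2 = (1 − (-0.180))/2 ≈ 0.590, so 59%.

59%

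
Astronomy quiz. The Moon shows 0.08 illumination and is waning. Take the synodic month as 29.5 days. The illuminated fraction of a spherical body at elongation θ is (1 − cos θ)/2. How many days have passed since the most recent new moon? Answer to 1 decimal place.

cos θ = 1 − 2f = 0.840, giving a principal value of 32.9°.
Since the Moon is past full (waning), take the reflex angle: θ = 360° − 32.9° = 327.1°.
At 360°/29.5 d per day, 327.1° corresponds to 26.81 days.

26.8 days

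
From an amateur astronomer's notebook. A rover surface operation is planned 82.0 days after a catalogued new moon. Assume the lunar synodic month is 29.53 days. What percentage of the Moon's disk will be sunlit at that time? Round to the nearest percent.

82.0/29.53 = 2.777 lunations, so 2 complete cycles and 22.94 d into the next.
The Moon has covered 22.94/29.53 of its cycle, so θ ≈ 360° × 22.94/29.53 = 279.7°.
cos 279.7° = 0.168, so f = (1 − 0.168)/2 = 0.416, so 42%.

42%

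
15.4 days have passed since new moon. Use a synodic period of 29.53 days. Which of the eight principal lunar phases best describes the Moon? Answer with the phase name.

At 15.4/29.53 of the cycle, θ ≈ 188° — the full moon range.

full moon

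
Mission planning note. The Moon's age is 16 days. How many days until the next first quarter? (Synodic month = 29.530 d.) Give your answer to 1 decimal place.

20.9 days

First quarter occurs at elongation 90°, i.e. at age 29.530 × 90/360 = 7.383 d.
Already past this cycle's first quarter; the next is at 7.383 + 29.530 = 36.913 d, so 36.913 − 16 = 20.913 days.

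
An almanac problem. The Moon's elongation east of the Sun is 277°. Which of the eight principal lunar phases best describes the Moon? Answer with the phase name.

277° lies in the last quarter sector of the 8-phase cycle.

last quarter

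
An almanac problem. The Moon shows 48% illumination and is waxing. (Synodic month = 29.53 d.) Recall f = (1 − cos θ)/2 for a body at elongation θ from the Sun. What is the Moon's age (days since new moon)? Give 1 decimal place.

7.2 days

cos θ = 1 − 2f = 0.040, giving a principal value of 87.7°.
The Moon is waxing (0°–180°), so θ = 87.7° directly.
That fraction of the synodic month is 87.7/360 × 29.53 d ≈ 7.19 d.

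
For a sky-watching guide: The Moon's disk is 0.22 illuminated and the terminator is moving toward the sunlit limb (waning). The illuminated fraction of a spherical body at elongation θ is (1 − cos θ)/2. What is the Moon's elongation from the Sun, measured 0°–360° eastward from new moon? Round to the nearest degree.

304°

Invert f = (1 − cos θ)/2 to get cos θ = 1 − 2(0.22) = 0.560, hence θ₀ = arccos 0.560 = 55.9°.
A waning Moon lies in 180°–360°, so θ = 360° − 55.9° = 304.1°.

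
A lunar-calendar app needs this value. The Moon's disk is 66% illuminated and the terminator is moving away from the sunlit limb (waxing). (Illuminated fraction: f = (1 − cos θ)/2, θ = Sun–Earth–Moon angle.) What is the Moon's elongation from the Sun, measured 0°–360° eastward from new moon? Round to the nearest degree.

109°

From f = (1 − cos θ)/2: cos θ = 1 − 2×0.66 = -0.320; arccos → 108.7°.
The Moon is waxing (0°–180°), so θ = 108.7° directly.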